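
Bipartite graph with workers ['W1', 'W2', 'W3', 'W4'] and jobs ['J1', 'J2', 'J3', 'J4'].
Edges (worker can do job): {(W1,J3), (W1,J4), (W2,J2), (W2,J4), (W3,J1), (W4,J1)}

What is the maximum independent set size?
Maximum independent set = 5

By König's theorem:
- Min vertex cover = Max matching = 3
- Max independent set = Total vertices - Min vertex cover
- Max independent set = 8 - 3 = 5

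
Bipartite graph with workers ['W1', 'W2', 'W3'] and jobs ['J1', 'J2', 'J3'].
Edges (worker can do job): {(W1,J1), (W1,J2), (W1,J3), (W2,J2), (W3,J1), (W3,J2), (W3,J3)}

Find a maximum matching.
Matching: {(W1,J3), (W2,J2), (W3,J1)}

Maximum matching (size 3):
  W1 → J3
  W2 → J2
  W3 → J1

Each worker is assigned to at most one job, and each job to at most one worker.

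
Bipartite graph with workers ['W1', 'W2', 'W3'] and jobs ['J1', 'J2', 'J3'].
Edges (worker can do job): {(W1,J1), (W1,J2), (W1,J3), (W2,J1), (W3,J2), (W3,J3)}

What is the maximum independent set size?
Maximum independent set = 3

By König's theorem:
- Min vertex cover = Max matching = 3
- Max independent set = Total vertices - Min vertex cover
- Max independent set = 6 - 3 = 3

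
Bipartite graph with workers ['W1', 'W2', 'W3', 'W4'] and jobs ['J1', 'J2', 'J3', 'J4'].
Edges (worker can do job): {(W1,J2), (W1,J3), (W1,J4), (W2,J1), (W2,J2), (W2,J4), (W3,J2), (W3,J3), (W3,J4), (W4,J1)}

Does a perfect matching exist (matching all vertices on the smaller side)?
Yes, perfect matching exists (size 4)

Perfect matching: {(W1,J4), (W2,J2), (W3,J3), (W4,J1)}
All 4 vertices on the smaller side are matched.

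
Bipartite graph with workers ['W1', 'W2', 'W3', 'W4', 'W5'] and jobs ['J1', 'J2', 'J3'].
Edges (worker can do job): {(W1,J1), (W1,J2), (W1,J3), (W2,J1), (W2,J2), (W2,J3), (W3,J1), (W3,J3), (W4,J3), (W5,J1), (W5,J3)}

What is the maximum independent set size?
Maximum independent set = 5

By König's theorem:
- Min vertex cover = Max matching = 3
- Max independent set = Total vertices - Min vertex cover
- Max independent set = 8 - 3 = 5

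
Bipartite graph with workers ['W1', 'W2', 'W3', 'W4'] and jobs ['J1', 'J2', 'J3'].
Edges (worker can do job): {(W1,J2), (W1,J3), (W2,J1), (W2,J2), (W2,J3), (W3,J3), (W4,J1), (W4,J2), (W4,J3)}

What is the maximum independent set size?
Maximum independent set = 4

By König's theorem:
- Min vertex cover = Max matching = 3
- Max independent set = Total vertices - Min vertex cover
- Max independent set = 7 - 3 = 4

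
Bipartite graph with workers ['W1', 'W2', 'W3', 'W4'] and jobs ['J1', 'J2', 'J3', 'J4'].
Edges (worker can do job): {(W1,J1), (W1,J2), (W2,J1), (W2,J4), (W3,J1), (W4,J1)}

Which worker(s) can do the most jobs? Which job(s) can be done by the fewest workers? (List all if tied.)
Most versatile: W1, W2 (2 jobs); Least covered: J3 (0 workers)

Worker degrees (jobs they can do): W1:2, W2:2, W3:1, W4:1
Job degrees (workers who can do it): J1:4, J2:1, J3:0, J4:1

Maximum worker degree is 2, achieved by: W1, W2
Minimum job degree is 0, achieved by: J3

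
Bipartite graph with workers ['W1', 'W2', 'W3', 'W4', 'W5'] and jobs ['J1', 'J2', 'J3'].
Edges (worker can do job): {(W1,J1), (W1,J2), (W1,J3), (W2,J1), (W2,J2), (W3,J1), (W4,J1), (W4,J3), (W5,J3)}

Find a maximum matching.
Matching: {(W1,J2), (W3,J1), (W5,J3)}

Maximum matching (size 3):
  W1 → J2
  W3 → J1
  W5 → J3

Each worker is assigned to at most one job, and each job to at most one worker.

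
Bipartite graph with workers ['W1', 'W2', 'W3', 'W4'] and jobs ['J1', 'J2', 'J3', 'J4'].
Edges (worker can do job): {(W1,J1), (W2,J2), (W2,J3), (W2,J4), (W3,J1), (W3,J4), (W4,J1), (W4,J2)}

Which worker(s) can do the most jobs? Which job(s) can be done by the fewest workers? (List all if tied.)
Most versatile: W2 (3 jobs); Least covered: J3 (1 workers)

Worker degrees (jobs they can do): W1:1, W2:3, W3:2, W4:2
Job degrees (workers who can do it): J1:3, J2:2, J3:1, J4:2

Maximum worker degree is 3, achieved by: W2
Minimum job degree is 1, achieved by: J3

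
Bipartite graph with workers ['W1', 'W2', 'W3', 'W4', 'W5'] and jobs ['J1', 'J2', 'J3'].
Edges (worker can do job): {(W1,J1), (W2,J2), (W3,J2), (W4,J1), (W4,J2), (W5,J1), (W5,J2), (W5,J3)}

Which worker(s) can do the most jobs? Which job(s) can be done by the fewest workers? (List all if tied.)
Most versatile: W5 (3 jobs); Least covered: J3 (1 workers)

Worker degrees (jobs they can do): W1:1, W2:1, W3:1, W4:2, W5:3
Job degrees (workers who can do it): J1:3, J2:4, J3:1

Maximum worker degree is 3, achieved by: W5
Minimum job degree is 1, achieved by: J3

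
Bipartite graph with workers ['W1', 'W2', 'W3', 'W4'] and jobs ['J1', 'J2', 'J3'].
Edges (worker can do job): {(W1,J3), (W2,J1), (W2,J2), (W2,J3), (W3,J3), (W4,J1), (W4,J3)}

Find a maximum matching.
Matching: {(W2,J2), (W3,J3), (W4,J1)}

Maximum matching (size 3):
  W2 → J2
  W3 → J3
  W4 → J1

Each worker is assigned to at most one job, and each job to at most one worker.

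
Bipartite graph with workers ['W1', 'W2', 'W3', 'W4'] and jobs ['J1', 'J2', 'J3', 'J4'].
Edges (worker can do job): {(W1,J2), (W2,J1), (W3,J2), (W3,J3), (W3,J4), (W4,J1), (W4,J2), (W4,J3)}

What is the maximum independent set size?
Maximum independent set = 4

By König's theorem:
- Min vertex cover = Max matching = 4
- Max independent set = Total vertices - Min vertex cover
- Max independent set = 8 - 4 = 4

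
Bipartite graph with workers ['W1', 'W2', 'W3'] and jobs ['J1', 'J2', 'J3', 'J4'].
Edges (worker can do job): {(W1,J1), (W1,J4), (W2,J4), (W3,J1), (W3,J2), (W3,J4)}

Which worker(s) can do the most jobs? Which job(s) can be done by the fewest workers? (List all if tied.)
Most versatile: W3 (3 jobs); Least covered: J3 (0 workers)

Worker degrees (jobs they can do): W1:2, W2:1, W3:3
Job degrees (workers who can do it): J1:2, J2:1, J3:0, J4:3

Maximum worker degree is 3, achieved by: W3
Minimum job degree is 0, achieved by: J3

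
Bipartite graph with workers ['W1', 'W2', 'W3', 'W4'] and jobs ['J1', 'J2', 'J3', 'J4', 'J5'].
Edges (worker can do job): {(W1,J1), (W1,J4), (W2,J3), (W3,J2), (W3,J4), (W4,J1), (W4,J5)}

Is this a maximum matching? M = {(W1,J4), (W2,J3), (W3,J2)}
No, size 3 is not maximum

Proposed matching has size 3.
Maximum matching size for this graph: 4.

This is NOT maximum - can be improved to size 4.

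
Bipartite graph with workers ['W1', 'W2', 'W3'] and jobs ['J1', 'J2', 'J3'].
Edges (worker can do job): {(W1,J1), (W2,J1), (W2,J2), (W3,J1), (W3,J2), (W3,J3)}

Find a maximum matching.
Matching: {(W1,J1), (W2,J2), (W3,J3)}

Maximum matching (size 3):
  W1 → J1
  W2 → J2
  W3 → J3

Each worker is assigned to at most one job, and each job to at most one worker.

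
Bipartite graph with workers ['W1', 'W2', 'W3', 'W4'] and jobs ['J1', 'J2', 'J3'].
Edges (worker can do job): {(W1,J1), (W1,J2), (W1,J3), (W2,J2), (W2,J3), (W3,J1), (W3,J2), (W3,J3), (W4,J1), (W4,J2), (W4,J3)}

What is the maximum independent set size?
Maximum independent set = 4

By König's theorem:
- Min vertex cover = Max matching = 3
- Max independent set = Total vertices - Min vertex cover
- Max independent set = 7 - 3 = 4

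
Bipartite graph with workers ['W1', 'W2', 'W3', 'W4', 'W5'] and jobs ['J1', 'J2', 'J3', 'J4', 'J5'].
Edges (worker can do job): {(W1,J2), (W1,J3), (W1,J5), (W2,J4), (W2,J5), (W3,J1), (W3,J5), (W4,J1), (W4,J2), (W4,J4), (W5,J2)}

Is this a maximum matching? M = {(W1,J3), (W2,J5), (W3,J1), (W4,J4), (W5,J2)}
Yes, size 5 is maximum

Proposed matching has size 5.
Maximum matching size for this graph: 5.

This is a maximum matching.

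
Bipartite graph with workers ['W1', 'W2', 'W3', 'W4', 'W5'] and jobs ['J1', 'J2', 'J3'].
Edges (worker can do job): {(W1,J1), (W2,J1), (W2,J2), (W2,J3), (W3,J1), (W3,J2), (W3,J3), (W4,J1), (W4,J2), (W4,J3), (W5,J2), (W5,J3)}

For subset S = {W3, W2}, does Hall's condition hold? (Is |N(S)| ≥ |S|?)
Yes: |N(S)| = 3, |S| = 2

Subset S = {W3, W2}
Neighbors N(S) = {J1, J2, J3}

|N(S)| = 3, |S| = 2
Hall's condition: |N(S)| ≥ |S| is satisfied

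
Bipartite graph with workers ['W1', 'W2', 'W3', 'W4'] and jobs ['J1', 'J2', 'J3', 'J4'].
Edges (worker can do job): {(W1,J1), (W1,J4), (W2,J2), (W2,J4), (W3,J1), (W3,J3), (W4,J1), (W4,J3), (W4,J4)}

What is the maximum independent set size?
Maximum independent set = 4

By König's theorem:
- Min vertex cover = Max matching = 4
- Max independent set = Total vertices - Min vertex cover
- Max independent set = 8 - 4 = 4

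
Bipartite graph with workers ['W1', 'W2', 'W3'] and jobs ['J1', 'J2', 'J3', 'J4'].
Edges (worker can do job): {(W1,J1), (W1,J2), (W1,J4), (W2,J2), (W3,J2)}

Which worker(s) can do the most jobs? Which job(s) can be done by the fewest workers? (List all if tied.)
Most versatile: W1 (3 jobs); Least covered: J3 (0 workers)

Worker degrees (jobs they can do): W1:3, W2:1, W3:1
Job degrees (workers who can do it): J1:1, J2:3, J3:0, J4:1

Maximum worker degree is 3, achieved by: W1
Minimum job degree is 0, achieved by: J3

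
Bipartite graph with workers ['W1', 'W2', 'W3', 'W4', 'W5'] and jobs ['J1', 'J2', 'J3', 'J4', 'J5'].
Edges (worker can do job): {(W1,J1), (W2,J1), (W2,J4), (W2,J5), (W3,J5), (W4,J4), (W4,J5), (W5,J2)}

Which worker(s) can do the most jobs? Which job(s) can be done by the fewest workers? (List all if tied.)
Most versatile: W2 (3 jobs); Least covered: J3 (0 workers)

Worker degrees (jobs they can do): W1:1, W2:3, W3:1, W4:2, W5:1
Job degrees (workers who can do it): J1:2, J2:1, J3:0, J4:2, J5:3

Maximum worker degree is 3, achieved by: W2
Minimum job degree is 0, achieved by: J3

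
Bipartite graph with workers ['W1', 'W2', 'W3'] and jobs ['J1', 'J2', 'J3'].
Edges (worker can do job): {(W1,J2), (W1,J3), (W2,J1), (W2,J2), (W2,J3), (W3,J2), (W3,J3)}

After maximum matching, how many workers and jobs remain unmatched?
Unmatched: 0 workers, 0 jobs

Maximum matching size: 3
Workers: 3 total, 3 matched, 0 unmatched
Jobs: 3 total, 3 matched, 0 unmatched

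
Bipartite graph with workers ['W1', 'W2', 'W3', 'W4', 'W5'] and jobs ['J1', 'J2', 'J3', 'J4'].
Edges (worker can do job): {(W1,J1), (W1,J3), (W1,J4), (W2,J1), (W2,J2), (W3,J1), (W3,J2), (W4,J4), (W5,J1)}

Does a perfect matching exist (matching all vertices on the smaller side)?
Yes, perfect matching exists (size 4)

Perfect matching: {(W1,J3), (W2,J2), (W3,J1), (W4,J4)}
All 4 vertices on the smaller side are matched.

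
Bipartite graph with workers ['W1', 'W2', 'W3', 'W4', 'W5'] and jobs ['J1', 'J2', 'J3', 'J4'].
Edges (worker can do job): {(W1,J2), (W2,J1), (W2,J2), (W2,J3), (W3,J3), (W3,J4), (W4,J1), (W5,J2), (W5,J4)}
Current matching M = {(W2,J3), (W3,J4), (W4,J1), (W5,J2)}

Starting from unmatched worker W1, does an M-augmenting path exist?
No augmenting path from W1

Alternating search from W1 reaches jobs: {J1, J2, J3, J4}.
Every reachable job is already matched in M, and following those matched edges back to workers exposes no further unvisited jobs.
No M-augmenting path from W1 exists.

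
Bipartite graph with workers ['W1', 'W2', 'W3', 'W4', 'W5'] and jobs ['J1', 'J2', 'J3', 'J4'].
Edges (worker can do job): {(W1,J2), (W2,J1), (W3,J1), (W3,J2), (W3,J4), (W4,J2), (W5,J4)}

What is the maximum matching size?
Maximum matching size = 3

Maximum matching: {(W2,J1), (W3,J2), (W5,J4)}
Size: 3

This assigns 3 workers to 3 distinct jobs.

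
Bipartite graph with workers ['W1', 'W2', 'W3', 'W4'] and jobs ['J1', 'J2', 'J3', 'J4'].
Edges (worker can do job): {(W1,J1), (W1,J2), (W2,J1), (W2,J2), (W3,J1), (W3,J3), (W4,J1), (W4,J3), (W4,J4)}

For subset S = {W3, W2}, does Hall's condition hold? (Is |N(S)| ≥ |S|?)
Yes: |N(S)| = 3, |S| = 2

Subset S = {W3, W2}
Neighbors N(S) = {J1, J2, J3}

|N(S)| = 3, |S| = 2
Hall's condition: |N(S)| ≥ |S| is satisfied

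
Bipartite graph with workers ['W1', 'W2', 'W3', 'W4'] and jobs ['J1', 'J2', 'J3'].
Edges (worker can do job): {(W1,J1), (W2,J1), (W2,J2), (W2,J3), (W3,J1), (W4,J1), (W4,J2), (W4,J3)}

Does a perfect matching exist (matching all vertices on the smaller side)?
Yes, perfect matching exists (size 3)

Perfect matching: {(W2,J2), (W3,J1), (W4,J3)}
All 3 vertices on the smaller side are matched.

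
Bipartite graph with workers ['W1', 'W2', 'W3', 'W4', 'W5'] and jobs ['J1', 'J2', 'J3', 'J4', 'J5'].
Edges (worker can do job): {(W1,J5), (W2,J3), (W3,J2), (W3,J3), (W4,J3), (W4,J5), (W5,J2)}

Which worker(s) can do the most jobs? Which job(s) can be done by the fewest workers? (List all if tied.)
Most versatile: W3, W4 (2 jobs); Least covered: J1, J4 (0 workers)

Worker degrees (jobs they can do): W1:1, W2:1, W3:2, W4:2, W5:1
Job degrees (workers who can do it): J1:0, J2:2, J3:3, J4:0, J5:2

Maximum worker degree is 2, achieved by: W3, W4
Minimum job degree is 0, achieved by: J1, J4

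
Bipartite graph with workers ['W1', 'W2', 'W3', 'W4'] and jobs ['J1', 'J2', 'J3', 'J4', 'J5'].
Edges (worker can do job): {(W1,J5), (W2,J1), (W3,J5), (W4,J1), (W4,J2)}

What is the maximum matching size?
Maximum matching size = 3

Maximum matching: {(W2,J1), (W3,J5), (W4,J2)}
Size: 3

This assigns 3 workers to 3 distinct jobs.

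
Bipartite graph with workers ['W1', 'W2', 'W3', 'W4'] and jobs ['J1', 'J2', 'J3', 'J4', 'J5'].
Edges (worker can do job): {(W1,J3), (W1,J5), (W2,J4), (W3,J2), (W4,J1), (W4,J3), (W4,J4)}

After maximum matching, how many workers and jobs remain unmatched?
Unmatched: 0 workers, 1 jobs

Maximum matching size: 4
Workers: 4 total, 4 matched, 0 unmatched
Jobs: 5 total, 4 matched, 1 unmatched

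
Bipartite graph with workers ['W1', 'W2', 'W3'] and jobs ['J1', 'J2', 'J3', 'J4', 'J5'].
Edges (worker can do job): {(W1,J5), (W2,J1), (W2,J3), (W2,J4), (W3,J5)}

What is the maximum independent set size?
Maximum independent set = 6

By König's theorem:
- Min vertex cover = Max matching = 2
- Max independent set = Total vertices - Min vertex cover
- Max independent set = 8 - 2 = 6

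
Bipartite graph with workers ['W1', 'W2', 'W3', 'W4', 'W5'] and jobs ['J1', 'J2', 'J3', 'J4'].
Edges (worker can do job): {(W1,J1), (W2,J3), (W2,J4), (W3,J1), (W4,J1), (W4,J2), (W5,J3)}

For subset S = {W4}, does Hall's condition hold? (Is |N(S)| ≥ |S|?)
Yes: |N(S)| = 2, |S| = 1

Subset S = {W4}
Neighbors N(S) = {J1, J2}

|N(S)| = 2, |S| = 1
Hall's condition: |N(S)| ≥ |S| is satisfied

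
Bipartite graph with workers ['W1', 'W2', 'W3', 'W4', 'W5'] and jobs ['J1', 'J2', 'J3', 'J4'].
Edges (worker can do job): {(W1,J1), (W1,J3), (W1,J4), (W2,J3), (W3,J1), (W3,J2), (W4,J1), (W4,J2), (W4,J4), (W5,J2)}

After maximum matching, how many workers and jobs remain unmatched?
Unmatched: 1 workers, 0 jobs

Maximum matching size: 4
Workers: 5 total, 4 matched, 1 unmatched
Jobs: 4 total, 4 matched, 0 unmatched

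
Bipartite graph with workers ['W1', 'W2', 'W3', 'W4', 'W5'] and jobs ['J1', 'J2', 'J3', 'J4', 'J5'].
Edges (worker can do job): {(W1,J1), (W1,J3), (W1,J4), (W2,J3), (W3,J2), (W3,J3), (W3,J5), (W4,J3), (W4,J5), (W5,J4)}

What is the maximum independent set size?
Maximum independent set = 5

By König's theorem:
- Min vertex cover = Max matching = 5
- Max independent set = Total vertices - Min vertex cover
- Max independent set = 10 - 5 = 5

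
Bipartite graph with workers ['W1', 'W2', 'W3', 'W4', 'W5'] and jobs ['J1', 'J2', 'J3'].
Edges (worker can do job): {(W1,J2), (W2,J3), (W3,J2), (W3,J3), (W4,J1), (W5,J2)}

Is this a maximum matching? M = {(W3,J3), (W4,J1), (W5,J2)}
Yes, size 3 is maximum

Proposed matching has size 3.
Maximum matching size for this graph: 3.

This is a maximum matching.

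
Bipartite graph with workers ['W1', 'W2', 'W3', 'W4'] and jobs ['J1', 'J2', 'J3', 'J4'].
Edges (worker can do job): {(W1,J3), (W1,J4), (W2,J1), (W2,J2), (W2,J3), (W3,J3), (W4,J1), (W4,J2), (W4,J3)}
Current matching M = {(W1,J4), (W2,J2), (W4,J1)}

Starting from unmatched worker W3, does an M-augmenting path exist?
Yes: W3 → J3

An M-augmenting path alternates non-matching / matching edges, starting and ending at unmatched vertices.
Path: W3 → J3
(J3 is unmatched in M, so the path is augmenting.)
Flipping edges along this path would increase |M| from 3 to 4.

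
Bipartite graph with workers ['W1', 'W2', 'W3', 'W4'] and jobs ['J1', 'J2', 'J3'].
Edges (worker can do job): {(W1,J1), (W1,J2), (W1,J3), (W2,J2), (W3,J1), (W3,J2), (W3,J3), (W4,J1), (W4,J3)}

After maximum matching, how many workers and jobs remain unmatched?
Unmatched: 1 workers, 0 jobs

Maximum matching size: 3
Workers: 4 total, 3 matched, 1 unmatched
Jobs: 3 total, 3 matched, 0 unmatched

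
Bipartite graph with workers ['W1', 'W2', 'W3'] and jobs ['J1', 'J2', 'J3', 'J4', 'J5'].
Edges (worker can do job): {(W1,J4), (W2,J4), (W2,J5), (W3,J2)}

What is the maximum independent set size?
Maximum independent set = 5

By König's theorem:
- Min vertex cover = Max matching = 3
- Max independent set = Total vertices - Min vertex cover
- Max independent set = 8 - 3 = 5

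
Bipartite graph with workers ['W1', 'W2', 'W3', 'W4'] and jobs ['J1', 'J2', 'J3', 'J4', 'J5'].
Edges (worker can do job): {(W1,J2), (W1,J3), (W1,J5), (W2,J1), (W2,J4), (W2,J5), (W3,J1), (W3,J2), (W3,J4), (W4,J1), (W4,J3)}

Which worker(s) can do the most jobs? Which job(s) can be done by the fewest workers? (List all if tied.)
Most versatile: W1, W2, W3 (3 jobs); Least covered: J2, J3, J4, J5 (2 workers)

Worker degrees (jobs they can do): W1:3, W2:3, W3:3, W4:2
Job degrees (workers who can do it): J1:3, J2:2, J3:2, J4:2, J5:2

Maximum worker degree is 3, achieved by: W1, W2, W3
Minimum job degree is 2, achieved by: J2, J3, J4, J5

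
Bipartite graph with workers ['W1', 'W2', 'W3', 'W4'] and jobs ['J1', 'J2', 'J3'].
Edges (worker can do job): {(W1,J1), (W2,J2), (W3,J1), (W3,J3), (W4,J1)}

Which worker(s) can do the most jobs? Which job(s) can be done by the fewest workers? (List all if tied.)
Most versatile: W3 (2 jobs); Least covered: J2, J3 (1 workers)

Worker degrees (jobs they can do): W1:1, W2:1, W3:2, W4:1
Job degrees (workers who can do it): J1:3, J2:1, J3:1

Maximum worker degree is 2, achieved by: W3
Minimum job degree is 1, achieved by: J2, J3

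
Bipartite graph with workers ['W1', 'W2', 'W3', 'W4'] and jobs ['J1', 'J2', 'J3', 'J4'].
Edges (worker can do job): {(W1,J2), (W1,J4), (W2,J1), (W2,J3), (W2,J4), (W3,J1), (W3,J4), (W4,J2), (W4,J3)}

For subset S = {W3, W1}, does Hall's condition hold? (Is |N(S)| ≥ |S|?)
Yes: |N(S)| = 3, |S| = 2

Subset S = {W3, W1}
Neighbors N(S) = {J1, J2, J4}

|N(S)| = 3, |S| = 2
Hall's condition: |N(S)| ≥ |S| is satisfied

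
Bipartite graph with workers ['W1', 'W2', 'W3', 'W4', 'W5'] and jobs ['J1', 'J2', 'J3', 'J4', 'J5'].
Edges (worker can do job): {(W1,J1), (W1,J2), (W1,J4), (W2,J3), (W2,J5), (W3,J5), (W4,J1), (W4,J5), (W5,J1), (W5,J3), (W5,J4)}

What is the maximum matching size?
Maximum matching size = 5

Maximum matching: {(W1,J2), (W2,J3), (W3,J5), (W4,J1), (W5,J4)}
Size: 5

This assigns 5 workers to 5 distinct jobs.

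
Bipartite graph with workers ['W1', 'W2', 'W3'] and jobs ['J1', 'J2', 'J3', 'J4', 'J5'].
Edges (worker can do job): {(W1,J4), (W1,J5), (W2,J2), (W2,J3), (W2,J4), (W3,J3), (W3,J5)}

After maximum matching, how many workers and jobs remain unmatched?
Unmatched: 0 workers, 2 jobs

Maximum matching size: 3
Workers: 3 total, 3 matched, 0 unmatched
Jobs: 5 total, 3 matched, 2 unmatched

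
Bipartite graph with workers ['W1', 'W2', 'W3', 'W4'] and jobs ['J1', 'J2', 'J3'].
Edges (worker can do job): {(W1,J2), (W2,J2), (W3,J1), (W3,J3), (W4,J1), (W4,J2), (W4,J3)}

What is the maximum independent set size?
Maximum independent set = 4

By König's theorem:
- Min vertex cover = Max matching = 3
- Max independent set = Total vertices - Min vertex cover
- Max independent set = 7 - 3 = 4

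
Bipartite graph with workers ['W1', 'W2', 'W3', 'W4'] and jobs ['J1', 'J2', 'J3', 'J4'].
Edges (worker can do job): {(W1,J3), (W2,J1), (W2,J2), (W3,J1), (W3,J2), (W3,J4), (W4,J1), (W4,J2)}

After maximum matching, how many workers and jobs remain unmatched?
Unmatched: 0 workers, 0 jobs

Maximum matching size: 4
Workers: 4 total, 4 matched, 0 unmatched
Jobs: 4 total, 4 matched, 0 unmatched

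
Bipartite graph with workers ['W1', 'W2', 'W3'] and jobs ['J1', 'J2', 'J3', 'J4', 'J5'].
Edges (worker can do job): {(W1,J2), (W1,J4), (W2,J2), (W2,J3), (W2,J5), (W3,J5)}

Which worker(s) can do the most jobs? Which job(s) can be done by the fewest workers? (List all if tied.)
Most versatile: W2 (3 jobs); Least covered: J1 (0 workers)

Worker degrees (jobs they can do): W1:2, W2:3, W3:1
Job degrees (workers who can do it): J1:0, J2:2, J3:1, J4:1, J5:2

Maximum worker degree is 3, achieved by: W2
Minimum job degree is 0, achieved by: J1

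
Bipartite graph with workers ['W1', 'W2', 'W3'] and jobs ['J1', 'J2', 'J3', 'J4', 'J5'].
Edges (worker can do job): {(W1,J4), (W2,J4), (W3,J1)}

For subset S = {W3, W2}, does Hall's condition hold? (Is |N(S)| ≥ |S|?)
Yes: |N(S)| = 2, |S| = 2

Subset S = {W3, W2}
Neighbors N(S) = {J1, J4}

|N(S)| = 2, |S| = 2
Hall's condition: |N(S)| ≥ |S| is satisfied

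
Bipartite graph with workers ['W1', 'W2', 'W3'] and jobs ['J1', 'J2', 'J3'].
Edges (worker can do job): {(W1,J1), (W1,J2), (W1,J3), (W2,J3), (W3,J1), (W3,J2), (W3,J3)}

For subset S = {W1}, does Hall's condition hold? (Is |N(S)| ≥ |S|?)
Yes: |N(S)| = 3, |S| = 1

Subset S = {W1}
Neighbors N(S) = {J1, J2, J3}

|N(S)| = 3, |S| = 1
Hall's condition: |N(S)| ≥ |S| is satisfied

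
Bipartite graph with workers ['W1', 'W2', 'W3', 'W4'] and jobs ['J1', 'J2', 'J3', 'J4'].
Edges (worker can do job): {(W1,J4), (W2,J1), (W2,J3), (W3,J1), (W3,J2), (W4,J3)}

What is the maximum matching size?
Maximum matching size = 4

Maximum matching: {(W1,J4), (W2,J1), (W3,J2), (W4,J3)}
Size: 4

This assigns 4 workers to 4 distinct jobs.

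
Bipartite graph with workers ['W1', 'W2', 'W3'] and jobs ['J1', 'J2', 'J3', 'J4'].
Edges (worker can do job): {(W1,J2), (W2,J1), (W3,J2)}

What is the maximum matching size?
Maximum matching size = 2

Maximum matching: {(W2,J1), (W3,J2)}
Size: 2

This assigns 2 workers to 2 distinct jobs.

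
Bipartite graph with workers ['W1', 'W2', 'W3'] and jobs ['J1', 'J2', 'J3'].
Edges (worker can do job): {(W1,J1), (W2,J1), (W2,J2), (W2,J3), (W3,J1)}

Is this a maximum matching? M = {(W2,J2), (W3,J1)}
Yes, size 2 is maximum

Proposed matching has size 2.
Maximum matching size for this graph: 2.

This is a maximum matching.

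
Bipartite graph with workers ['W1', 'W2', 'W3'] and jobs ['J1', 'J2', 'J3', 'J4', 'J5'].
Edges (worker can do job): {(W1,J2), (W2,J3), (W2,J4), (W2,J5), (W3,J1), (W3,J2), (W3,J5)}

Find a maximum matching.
Matching: {(W1,J2), (W2,J4), (W3,J5)}

Maximum matching (size 3):
  W1 → J2
  W2 → J4
  W3 → J5

Each worker is assigned to at most one job, and each job to at most one worker.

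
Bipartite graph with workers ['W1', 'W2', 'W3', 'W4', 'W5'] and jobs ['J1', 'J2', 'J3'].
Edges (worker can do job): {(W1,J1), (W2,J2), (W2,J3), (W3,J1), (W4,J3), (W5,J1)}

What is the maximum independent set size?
Maximum independent set = 5

By König's theorem:
- Min vertex cover = Max matching = 3
- Max independent set = Total vertices - Min vertex cover
- Max independent set = 8 - 3 = 5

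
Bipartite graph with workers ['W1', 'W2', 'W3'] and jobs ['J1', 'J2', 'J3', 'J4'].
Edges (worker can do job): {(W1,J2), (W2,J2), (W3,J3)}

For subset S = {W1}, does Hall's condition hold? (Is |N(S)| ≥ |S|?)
Yes: |N(S)| = 1, |S| = 1

Subset S = {W1}
Neighbors N(S) = {J2}

|N(S)| = 1, |S| = 1
Hall's condition: |N(S)| ≥ |S| is satisfied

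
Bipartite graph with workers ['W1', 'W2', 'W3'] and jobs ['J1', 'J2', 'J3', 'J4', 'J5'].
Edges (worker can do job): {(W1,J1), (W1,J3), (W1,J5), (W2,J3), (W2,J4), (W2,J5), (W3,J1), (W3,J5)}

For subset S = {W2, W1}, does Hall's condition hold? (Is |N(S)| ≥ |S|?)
Yes: |N(S)| = 4, |S| = 2

Subset S = {W2, W1}
Neighbors N(S) = {J1, J3, J4, J5}

|N(S)| = 4, |S| = 2
Hall's condition: |N(S)| ≥ |S| is satisfied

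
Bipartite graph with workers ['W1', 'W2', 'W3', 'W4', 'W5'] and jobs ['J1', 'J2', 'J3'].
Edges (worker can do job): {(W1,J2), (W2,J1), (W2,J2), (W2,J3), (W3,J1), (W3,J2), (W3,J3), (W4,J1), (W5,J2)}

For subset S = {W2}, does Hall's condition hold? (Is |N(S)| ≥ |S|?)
Yes: |N(S)| = 3, |S| = 1

Subset S = {W2}
Neighbors N(S) = {J1, J2, J3}

|N(S)| = 3, |S| = 1
Hall's condition: |N(S)| ≥ |S| is satisfied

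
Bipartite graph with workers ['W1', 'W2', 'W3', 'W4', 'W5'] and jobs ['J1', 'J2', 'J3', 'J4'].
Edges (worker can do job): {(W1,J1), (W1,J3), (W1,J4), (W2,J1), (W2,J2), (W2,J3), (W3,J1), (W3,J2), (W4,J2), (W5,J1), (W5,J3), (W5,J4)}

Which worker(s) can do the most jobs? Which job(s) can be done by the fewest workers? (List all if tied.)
Most versatile: W1, W2, W5 (3 jobs); Least covered: J4 (2 workers)

Worker degrees (jobs they can do): W1:3, W2:3, W3:2, W4:1, W5:3
Job degrees (workers who can do it): J1:4, J2:3, J3:3, J4:2

Maximum worker degree is 3, achieved by: W1, W2, W5
Minimum job degree is 2, achieved by: J4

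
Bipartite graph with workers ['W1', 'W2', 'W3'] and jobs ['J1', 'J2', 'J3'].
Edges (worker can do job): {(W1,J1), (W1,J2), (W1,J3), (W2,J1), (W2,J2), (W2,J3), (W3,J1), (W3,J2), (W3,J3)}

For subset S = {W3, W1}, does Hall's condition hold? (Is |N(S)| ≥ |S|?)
Yes: |N(S)| = 3, |S| = 2

Subset S = {W3, W1}
Neighbors N(S) = {J1, J2, J3}

|N(S)| = 3, |S| = 2
Hall's condition: |N(S)| ≥ |S| is satisfied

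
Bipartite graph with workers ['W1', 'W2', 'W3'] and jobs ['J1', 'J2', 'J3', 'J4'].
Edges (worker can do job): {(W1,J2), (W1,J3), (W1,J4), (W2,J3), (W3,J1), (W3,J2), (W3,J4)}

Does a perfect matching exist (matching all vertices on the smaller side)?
Yes, perfect matching exists (size 3)

Perfect matching: {(W1,J2), (W2,J3), (W3,J4)}
All 3 vertices on the smaller side are matched.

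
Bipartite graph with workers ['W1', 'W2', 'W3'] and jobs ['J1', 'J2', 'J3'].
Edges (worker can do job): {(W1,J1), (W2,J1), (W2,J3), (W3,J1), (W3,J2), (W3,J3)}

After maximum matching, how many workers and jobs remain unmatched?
Unmatched: 0 workers, 0 jobs

Maximum matching size: 3
Workers: 3 total, 3 matched, 0 unmatched
Jobs: 3 total, 3 matched, 0 unmatched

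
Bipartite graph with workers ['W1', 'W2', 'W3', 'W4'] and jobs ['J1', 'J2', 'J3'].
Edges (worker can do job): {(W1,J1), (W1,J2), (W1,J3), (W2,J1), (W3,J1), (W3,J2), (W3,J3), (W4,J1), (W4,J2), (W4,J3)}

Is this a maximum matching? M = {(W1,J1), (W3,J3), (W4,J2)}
Yes, size 3 is maximum

Proposed matching has size 3.
Maximum matching size for this graph: 3.

This is a maximum matching.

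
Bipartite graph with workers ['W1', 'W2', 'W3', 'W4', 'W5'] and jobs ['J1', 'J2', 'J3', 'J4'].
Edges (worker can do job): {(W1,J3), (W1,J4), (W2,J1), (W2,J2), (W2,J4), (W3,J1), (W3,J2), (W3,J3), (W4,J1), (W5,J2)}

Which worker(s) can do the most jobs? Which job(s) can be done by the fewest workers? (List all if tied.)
Most versatile: W2, W3 (3 jobs); Least covered: J3, J4 (2 workers)

Worker degrees (jobs they can do): W1:2, W2:3, W3:3, W4:1, W5:1
Job degrees (workers who can do it): J1:3, J2:3, J3:2, J4:2

Maximum worker degree is 3, achieved by: W2, W3
Minimum job degree is 2, achieved by: J3, J4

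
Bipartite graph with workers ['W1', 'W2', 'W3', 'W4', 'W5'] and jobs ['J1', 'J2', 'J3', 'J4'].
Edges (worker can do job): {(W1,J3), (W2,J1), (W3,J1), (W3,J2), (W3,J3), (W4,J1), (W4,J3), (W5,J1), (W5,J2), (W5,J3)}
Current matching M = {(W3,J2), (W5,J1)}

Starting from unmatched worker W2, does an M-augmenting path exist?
Yes: W2 → J1 → W5 → J3

An M-augmenting path alternates non-matching / matching edges, starting and ending at unmatched vertices.
Path: W2 → J1 → W5 → J3
(J3 is unmatched in M, so the path is augmenting.)
Flipping edges along this path would increase |M| from 2 to 3.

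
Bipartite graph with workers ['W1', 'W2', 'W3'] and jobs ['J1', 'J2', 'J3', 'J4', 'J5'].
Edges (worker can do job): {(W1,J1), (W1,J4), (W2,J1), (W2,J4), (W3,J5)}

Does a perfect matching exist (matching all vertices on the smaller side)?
Yes, perfect matching exists (size 3)

Perfect matching: {(W1,J1), (W2,J4), (W3,J5)}
All 3 vertices on the smaller side are matched.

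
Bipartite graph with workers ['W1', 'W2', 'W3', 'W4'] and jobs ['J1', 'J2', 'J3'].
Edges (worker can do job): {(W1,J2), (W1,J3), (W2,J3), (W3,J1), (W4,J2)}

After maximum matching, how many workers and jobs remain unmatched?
Unmatched: 1 workers, 0 jobs

Maximum matching size: 3
Workers: 4 total, 3 matched, 1 unmatched
Jobs: 3 total, 3 matched, 0 unmatched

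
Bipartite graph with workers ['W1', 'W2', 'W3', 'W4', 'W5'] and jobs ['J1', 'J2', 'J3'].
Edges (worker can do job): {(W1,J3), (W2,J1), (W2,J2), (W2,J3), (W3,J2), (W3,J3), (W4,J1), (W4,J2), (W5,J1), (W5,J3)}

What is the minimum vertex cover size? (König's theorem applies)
Minimum vertex cover size = 3

By König's theorem: in bipartite graphs,
min vertex cover = max matching = 3

Maximum matching has size 3, so minimum vertex cover also has size 3.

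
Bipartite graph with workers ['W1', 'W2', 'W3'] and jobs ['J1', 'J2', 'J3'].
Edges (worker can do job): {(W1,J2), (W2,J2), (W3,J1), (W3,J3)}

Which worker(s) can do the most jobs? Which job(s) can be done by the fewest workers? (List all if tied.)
Most versatile: W3 (2 jobs); Least covered: J1, J3 (1 workers)

Worker degrees (jobs they can do): W1:1, W2:1, W3:2
Job degrees (workers who can do it): J1:1, J2:2, J3:1

Maximum worker degree is 2, achieved by: W3
Minimum job degree is 1, achieved by: J1, J3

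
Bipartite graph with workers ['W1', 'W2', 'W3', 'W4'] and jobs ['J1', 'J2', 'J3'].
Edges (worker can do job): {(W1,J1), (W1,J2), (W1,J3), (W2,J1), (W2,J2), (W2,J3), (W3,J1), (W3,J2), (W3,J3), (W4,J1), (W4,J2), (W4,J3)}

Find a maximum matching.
Matching: {(W1,J1), (W3,J2), (W4,J3)}

Maximum matching (size 3):
  W1 → J1
  W3 → J2
  W4 → J3

Each worker is assigned to at most one job, and each job to at most one worker.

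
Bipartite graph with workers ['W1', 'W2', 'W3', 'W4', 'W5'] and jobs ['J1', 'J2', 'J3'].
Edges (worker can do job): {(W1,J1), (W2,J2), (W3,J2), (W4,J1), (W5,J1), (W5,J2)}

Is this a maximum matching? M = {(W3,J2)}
No, size 1 is not maximum

Proposed matching has size 1.
Maximum matching size for this graph: 2.

This is NOT maximum - can be improved to size 2.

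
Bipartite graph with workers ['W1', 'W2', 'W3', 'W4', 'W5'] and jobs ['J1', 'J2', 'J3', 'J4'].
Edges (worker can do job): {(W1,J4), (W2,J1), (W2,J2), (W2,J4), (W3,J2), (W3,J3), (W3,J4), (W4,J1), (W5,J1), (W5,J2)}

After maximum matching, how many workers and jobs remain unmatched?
Unmatched: 1 workers, 0 jobs

Maximum matching size: 4
Workers: 5 total, 4 matched, 1 unmatched
Jobs: 4 total, 4 matched, 0 unmatched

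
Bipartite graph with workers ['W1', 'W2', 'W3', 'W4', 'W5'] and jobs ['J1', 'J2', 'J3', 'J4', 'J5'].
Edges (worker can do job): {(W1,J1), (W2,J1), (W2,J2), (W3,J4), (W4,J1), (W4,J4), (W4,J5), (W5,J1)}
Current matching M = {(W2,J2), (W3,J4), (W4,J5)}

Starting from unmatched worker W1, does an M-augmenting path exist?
Yes: W1 → J1

An M-augmenting path alternates non-matching / matching edges, starting and ending at unmatched vertices.
Path: W1 → J1
(J1 is unmatched in M, so the path is augmenting.)
Flipping edges along this path would increase |M| from 3 to 4.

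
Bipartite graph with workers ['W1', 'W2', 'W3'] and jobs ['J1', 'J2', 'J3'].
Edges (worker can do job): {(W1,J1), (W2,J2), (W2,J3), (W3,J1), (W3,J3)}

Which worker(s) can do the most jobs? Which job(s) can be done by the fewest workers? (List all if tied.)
Most versatile: W2, W3 (2 jobs); Least covered: J2 (1 workers)

Worker degrees (jobs they can do): W1:1, W2:2, W3:2
Job degrees (workers who can do it): J1:2, J2:1, J3:2

Maximum worker degree is 2, achieved by: W2, W3
Minimum job degree is 1, achieved by: J2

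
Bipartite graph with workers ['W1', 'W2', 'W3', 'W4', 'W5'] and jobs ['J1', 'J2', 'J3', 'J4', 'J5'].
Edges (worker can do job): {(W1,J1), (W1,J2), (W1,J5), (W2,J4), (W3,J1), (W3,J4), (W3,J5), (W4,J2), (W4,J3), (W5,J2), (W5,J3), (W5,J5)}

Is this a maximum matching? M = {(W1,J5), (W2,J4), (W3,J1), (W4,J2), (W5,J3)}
Yes, size 5 is maximum

Proposed matching has size 5.
Maximum matching size for this graph: 5.

This is a maximum matching.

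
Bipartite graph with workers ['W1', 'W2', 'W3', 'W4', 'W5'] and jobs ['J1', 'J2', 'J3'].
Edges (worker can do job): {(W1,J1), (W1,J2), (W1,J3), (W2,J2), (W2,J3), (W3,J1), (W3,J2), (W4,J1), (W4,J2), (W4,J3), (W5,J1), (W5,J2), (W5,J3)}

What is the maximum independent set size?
Maximum independent set = 5

By König's theorem:
- Min vertex cover = Max matching = 3
- Max independent set = Total vertices - Min vertex cover
- Max independent set = 8 - 3 = 5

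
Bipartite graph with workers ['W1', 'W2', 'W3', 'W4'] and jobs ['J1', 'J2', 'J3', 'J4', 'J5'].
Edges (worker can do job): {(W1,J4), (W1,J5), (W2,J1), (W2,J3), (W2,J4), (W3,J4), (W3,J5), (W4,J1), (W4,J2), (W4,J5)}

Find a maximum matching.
Matching: {(W1,J5), (W2,J3), (W3,J4), (W4,J1)}

Maximum matching (size 4):
  W1 → J5
  W2 → J3
  W3 → J4
  W4 → J1

Each worker is assigned to at most one job, and each job to at most one worker.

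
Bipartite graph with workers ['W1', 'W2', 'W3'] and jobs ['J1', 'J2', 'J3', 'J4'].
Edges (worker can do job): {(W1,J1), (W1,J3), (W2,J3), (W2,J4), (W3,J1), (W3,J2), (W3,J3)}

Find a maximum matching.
Matching: {(W1,J3), (W2,J4), (W3,J1)}

Maximum matching (size 3):
  W1 → J3
  W2 → J4
  W3 → J1

Each worker is assigned to at most one job, and each job to at most one worker.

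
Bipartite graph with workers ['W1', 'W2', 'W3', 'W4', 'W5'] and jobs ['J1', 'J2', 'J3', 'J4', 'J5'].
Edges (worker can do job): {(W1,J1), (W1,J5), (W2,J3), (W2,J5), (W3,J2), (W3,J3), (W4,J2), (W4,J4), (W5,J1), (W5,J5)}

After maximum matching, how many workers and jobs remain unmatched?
Unmatched: 0 workers, 0 jobs

Maximum matching size: 5
Workers: 5 total, 5 matched, 0 unmatched
Jobs: 5 total, 5 matched, 0 unmatched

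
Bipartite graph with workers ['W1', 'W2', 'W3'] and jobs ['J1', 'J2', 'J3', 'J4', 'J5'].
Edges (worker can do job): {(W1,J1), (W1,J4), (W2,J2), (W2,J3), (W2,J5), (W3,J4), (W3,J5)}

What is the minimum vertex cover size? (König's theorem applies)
Minimum vertex cover size = 3

By König's theorem: in bipartite graphs,
min vertex cover = max matching = 3

Maximum matching has size 3, so minimum vertex cover also has size 3.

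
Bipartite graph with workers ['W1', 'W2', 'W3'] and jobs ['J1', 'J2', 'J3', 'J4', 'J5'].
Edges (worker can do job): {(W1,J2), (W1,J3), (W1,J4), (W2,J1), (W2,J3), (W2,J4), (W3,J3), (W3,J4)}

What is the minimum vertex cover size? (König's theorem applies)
Minimum vertex cover size = 3

By König's theorem: in bipartite graphs,
min vertex cover = max matching = 3

Maximum matching has size 3, so minimum vertex cover also has size 3.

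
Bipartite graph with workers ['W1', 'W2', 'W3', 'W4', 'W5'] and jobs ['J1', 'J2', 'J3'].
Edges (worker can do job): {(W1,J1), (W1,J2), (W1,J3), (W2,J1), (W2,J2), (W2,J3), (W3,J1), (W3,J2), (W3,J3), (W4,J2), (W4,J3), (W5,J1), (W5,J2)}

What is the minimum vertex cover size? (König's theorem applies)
Minimum vertex cover size = 3

By König's theorem: in bipartite graphs,
min vertex cover = max matching = 3

Maximum matching has size 3, so minimum vertex cover also has size 3.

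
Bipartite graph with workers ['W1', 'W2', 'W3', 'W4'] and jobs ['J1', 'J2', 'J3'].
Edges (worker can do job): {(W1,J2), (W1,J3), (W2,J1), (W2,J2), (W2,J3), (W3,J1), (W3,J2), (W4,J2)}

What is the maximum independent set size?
Maximum independent set = 4

By König's theorem:
- Min vertex cover = Max matching = 3
- Max independent set = Total vertices - Min vertex cover
- Max independent set = 7 - 3 = 4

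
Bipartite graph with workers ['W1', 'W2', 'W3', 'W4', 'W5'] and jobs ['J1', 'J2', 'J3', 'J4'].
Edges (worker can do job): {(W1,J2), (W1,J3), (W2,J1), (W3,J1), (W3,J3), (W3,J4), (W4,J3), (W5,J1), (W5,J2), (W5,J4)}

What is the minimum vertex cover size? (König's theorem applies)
Minimum vertex cover size = 4

By König's theorem: in bipartite graphs,
min vertex cover = max matching = 4

Maximum matching has size 4, so minimum vertex cover also has size 4.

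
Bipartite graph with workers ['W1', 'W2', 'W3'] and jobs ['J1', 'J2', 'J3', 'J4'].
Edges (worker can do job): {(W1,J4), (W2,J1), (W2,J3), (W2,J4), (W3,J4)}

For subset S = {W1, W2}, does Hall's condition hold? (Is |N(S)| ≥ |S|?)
Yes: |N(S)| = 3, |S| = 2

Subset S = {W1, W2}
Neighbors N(S) = {J1, J3, J4}

|N(S)| = 3, |S| = 2
Hall's condition: |N(S)| ≥ |S| is satisfied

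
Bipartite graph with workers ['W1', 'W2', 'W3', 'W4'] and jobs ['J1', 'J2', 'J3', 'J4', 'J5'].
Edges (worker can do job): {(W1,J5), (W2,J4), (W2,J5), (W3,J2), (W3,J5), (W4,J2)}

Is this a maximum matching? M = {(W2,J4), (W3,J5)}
No, size 2 is not maximum

Proposed matching has size 2.
Maximum matching size for this graph: 3.

This is NOT maximum - can be improved to size 3.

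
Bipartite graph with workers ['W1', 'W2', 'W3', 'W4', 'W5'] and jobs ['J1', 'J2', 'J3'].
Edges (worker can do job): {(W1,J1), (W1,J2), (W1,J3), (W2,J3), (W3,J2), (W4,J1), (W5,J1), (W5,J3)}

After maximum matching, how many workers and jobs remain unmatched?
Unmatched: 2 workers, 0 jobs

Maximum matching size: 3
Workers: 5 total, 3 matched, 2 unmatched
Jobs: 3 total, 3 matched, 0 unmatched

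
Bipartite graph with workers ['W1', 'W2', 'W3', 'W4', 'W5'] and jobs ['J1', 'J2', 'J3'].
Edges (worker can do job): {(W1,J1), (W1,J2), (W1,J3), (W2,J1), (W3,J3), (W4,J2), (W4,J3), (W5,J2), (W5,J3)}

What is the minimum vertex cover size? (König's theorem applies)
Minimum vertex cover size = 3

By König's theorem: in bipartite graphs,
min vertex cover = max matching = 3

Maximum matching has size 3, so minimum vertex cover also has size 3.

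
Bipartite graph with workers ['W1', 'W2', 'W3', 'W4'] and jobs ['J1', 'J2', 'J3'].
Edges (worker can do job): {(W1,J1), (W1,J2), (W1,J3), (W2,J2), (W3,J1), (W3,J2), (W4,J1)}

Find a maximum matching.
Matching: {(W1,J3), (W3,J2), (W4,J1)}

Maximum matching (size 3):
  W1 → J3
  W3 → J2
  W4 → J1

Each worker is assigned to at most one job, and each job to at most one worker.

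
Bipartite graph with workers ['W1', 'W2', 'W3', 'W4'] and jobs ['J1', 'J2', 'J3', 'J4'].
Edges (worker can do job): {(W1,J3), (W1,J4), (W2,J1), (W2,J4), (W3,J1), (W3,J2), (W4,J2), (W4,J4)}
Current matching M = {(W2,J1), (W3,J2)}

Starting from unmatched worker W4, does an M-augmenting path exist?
Yes: W4 → J4

An M-augmenting path alternates non-matching / matching edges, starting and ending at unmatched vertices.
Path: W4 → J4
(J4 is unmatched in M, so the path is augmenting.)
Flipping edges along this path would increase |M| from 2 to 3.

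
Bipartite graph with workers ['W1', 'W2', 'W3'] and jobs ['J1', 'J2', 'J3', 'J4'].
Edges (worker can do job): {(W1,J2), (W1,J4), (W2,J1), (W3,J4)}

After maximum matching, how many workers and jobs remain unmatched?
Unmatched: 0 workers, 1 jobs

Maximum matching size: 3
Workers: 3 total, 3 matched, 0 unmatched
Jobs: 4 total, 3 matched, 1 unmatched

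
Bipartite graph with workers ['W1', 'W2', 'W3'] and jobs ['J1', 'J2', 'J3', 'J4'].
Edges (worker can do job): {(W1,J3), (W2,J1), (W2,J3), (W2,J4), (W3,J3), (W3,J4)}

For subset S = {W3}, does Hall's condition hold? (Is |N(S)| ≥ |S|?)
Yes: |N(S)| = 2, |S| = 1

Subset S = {W3}
Neighbors N(S) = {J3, J4}

|N(S)| = 2, |S| = 1
Hall's condition: |N(S)| ≥ |S| is satisfied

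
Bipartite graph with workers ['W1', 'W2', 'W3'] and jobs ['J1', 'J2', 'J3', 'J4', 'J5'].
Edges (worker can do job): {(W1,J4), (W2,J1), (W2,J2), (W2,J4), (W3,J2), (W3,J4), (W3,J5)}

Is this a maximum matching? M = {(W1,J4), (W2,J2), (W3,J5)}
Yes, size 3 is maximum

Proposed matching has size 3.
Maximum matching size for this graph: 3.

This is a maximum matching.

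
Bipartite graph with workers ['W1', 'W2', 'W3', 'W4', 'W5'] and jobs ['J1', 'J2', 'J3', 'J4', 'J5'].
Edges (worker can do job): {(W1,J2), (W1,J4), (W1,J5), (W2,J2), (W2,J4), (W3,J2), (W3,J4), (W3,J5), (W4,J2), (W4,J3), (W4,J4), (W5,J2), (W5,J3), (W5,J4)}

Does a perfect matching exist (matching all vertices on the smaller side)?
No, maximum matching has size 4 < 5

Maximum matching has size 4, need 5 for perfect matching.
Unmatched workers: ['W2']
Unmatched jobs: ['J1']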